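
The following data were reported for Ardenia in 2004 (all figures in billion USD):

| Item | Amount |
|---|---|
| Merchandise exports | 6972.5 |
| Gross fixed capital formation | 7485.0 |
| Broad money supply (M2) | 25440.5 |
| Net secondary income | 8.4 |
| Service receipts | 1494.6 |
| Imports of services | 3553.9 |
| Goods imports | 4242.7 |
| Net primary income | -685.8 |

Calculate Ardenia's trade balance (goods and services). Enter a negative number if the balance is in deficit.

Goods balance = 6972.5 - 4242.7 = 2729.8
Services balance = 1494.6 - 3553.9 = -2059.3
Trade balance (goods + services) = 2729.8 + (-2059.3) = 670.5

670.5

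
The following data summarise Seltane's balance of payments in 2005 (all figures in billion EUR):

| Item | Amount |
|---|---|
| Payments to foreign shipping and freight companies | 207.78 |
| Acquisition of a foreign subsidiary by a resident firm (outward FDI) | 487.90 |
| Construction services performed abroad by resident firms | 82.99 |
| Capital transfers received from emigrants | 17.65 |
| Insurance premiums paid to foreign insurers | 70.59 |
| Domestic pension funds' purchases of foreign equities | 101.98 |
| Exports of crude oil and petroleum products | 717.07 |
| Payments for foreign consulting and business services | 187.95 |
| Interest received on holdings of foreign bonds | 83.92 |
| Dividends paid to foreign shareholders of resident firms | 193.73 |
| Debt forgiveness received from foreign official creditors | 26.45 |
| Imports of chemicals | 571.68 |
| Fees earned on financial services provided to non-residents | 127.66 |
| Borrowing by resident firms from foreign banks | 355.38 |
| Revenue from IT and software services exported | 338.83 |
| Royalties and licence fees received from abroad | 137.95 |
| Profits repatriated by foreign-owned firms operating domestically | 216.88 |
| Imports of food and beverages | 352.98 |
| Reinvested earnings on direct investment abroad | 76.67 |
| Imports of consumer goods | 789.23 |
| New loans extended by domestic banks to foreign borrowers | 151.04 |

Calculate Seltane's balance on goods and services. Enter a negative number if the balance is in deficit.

Goods: 717.07 - 352.98 - 789.23 - 571.68 = -996.82
Services: -207.78 + 137.95 - 70.59 + 338.83 + 82.99 - 187.95 + 127.66 = 221.11
Trade balance = -996.82 + 221.11 = -775.71
(Excluded from the trade balance — financial account: acquisition of a foreign subsidiary by a resident firm (outward FDI) 487.90, domestic pension funds' purchases of foreign equities 101.98, borrowing by resident firms from foreign banks 355.38, new loans extended by domestic banks to foreign borrowers 151.04; capital account: capital transfers received from emigrants 17.65, debt forgiveness received from foreign official creditors 26.45; primary income: interest received on holdings of foreign bonds 83.92, dividends paid to foreign shareholders of resident firms 193.73, profits repatriated by foreign-owned firms operating domestically 216.88, reinvested earnings on direct investment abroad 76.67.)

-775.71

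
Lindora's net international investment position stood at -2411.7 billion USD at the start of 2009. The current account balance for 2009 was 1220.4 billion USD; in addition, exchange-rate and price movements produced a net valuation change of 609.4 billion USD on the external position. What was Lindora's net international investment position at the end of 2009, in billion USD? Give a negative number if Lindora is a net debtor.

Change in NIIP = current account + net valuation change = 1220.4 + 609.4 = 1829.8
End-of-year NIIP = -2411.7 + 1829.8 = -581.9

-581.9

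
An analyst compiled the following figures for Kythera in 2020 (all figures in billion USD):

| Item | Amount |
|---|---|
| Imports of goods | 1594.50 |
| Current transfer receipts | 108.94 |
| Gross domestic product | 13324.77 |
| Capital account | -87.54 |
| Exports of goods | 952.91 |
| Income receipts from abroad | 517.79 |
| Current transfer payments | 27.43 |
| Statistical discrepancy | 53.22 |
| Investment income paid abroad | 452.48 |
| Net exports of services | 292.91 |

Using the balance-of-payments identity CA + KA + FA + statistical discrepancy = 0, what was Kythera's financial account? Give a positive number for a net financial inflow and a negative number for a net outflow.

236.18

Goods balance = 952.91 - 1594.50 = -641.59
Services balance = 292.91
Trade balance (goods + services) = -641.59 + 292.91 = -348.68
Net primary income = 517.79 - 452.48 = 65.31
Net secondary income = 108.94 - 27.43 = 81.51
Current account = -348.68 + 65.31 + 81.51 = -201.86
Financial account = -(-201.86 + (-87.54) + 53.22) = 236.18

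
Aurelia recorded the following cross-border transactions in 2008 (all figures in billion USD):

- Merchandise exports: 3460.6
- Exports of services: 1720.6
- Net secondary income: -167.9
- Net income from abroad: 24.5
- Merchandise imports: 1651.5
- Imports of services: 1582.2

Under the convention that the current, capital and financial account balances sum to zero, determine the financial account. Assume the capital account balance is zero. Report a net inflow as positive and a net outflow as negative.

-1804.1

Goods balance = 3460.6 - 1651.5 = 1809.1
Services balance = 1720.6 - 1582.2 = 138.4
Trade balance (goods + services) = 1809.1 + 138.4 = 1947.5
Net primary income = 24.5
Net secondary income = -167.9
Current account = 1947.5 + 24.5 + (-167.9) = 1804.1
Financial account = -(1804.1) = -1804.1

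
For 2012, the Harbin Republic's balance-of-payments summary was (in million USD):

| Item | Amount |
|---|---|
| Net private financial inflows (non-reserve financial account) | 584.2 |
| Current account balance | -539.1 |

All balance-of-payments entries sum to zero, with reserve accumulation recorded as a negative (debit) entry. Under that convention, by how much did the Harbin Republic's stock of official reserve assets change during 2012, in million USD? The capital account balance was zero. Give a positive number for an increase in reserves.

45.1

Official reserve transactions balance = -((-539.1) + 584.2) = -45.1
An accumulation of reserves is recorded as a debit (negative entry), so the change in the stock of reserves is the negative of that balance.
Change in official reserves = -(-45.1) = 45.1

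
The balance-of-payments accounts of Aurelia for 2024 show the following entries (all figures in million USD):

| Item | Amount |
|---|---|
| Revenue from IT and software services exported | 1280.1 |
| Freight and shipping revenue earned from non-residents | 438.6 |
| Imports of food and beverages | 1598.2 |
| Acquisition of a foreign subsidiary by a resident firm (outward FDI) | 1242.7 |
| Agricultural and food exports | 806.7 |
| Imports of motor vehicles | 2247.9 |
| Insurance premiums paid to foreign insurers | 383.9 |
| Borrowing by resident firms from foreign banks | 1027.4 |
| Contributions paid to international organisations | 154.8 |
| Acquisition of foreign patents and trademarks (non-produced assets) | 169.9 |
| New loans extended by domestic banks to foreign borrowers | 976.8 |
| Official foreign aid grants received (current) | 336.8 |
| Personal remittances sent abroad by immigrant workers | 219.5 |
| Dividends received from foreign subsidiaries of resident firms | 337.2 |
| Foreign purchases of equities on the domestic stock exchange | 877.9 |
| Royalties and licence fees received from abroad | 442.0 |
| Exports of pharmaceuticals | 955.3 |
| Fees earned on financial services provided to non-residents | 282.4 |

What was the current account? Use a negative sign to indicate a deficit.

Goods: -1598.2 + 955.3 - 2247.9 + 806.7 = -2084.1
Services: 282.4 - 383.9 + 438.6 + 442.0 + 1280.1 = 2059.2
Primary income: 337.2
Secondary income: -154.8 + 336.8 - 219.5 = -37.5
Current account = (-2084.1) + 2059.2 + 337.2 + (-37.5) = 274.8
(Excluded from the current account — financial account: acquisition of a foreign subsidiary by a resident firm (outward FDI) 1242.7, borrowing by resident firms from foreign banks 1027.4, new loans extended by domestic banks to foreign borrowers 976.8, foreign purchases of equities on the domestic stock exchange 877.9; capital account: acquisition of foreign patents and trademarks (non-produced assets) 169.9.)

274.8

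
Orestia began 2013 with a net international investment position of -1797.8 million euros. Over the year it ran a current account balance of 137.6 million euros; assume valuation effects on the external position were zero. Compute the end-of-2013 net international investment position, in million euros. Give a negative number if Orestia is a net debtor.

With no valuation effects, change in NIIP = current account = 137.6
End-of-year NIIP = -1797.8 + 137.6 = -1660.2

-1660.2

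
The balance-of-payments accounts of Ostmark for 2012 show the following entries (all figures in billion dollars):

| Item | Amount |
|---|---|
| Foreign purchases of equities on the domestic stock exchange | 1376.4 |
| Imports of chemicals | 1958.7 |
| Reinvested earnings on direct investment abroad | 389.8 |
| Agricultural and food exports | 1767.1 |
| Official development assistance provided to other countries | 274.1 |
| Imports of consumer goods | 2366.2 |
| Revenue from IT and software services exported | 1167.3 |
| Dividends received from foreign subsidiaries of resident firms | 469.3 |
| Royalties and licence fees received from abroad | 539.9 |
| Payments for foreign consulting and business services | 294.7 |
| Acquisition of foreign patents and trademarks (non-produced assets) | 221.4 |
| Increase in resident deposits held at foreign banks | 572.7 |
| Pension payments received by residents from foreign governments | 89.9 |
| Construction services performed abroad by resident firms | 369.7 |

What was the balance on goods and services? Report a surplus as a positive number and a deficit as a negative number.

Goods: -2366.2 + 1767.1 - 1958.7 = -2557.8
Services: 539.9 - 294.7 + 369.7 + 1167.3 = 1782.2
Trade balance = -2557.8 + 1782.2 = -775.6
(Excluded from the trade balance — financial account: foreign purchases of equities on the domestic stock exchange 1376.4, increase in resident deposits held at foreign banks 572.7; primary income: reinvested earnings on direct investment abroad 389.8, dividends received from foreign subsidiaries of resident firms 469.3; secondary income: official development assistance provided to other countries 274.1, pension payments received by residents from foreign governments 89.9; capital account: acquisition of foreign patents and trademarks (non-produced assets) 221.4.)

-775.6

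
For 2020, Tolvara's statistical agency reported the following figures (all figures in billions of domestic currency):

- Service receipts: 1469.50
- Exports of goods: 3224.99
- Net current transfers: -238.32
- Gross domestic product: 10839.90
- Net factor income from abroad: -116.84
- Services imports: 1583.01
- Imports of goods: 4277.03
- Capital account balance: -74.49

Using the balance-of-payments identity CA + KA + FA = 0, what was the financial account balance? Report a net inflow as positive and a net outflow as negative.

Goods balance = 3224.99 - 4277.03 = -1052.04
Services balance = 1469.50 - 1583.01 = -113.51
Trade balance (goods + services) = -1052.04 + (-113.51) = -1165.55
Net primary income = -116.84
Net secondary income = -238.32
Current account = -1165.55 + (-116.84) + (-238.32) = -1520.71
Financial account = -(-1520.71 + (-74.49)) = 1595.20

1595.20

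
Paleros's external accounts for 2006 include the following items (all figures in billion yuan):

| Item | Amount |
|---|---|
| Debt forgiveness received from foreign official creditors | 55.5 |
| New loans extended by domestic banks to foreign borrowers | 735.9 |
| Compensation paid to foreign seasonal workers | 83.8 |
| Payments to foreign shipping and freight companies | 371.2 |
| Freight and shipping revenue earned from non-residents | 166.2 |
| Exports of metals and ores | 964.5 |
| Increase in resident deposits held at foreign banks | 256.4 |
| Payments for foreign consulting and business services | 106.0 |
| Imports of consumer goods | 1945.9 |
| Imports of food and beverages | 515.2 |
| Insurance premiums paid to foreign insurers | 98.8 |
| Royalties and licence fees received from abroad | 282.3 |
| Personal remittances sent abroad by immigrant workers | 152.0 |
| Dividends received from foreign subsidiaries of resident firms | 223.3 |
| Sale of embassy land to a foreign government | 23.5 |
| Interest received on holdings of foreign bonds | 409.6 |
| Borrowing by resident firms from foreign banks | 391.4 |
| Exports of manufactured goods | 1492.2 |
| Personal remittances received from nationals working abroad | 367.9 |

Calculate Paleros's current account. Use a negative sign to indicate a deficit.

Goods: 1492.2 - 1945.9 + 964.5 - 515.2 = -4.4
Services: -371.2 + 282.3 - 106.0 - 98.8 + 166.2 = -127.5
Primary income: -83.8 + 409.6 + 223.3 = 549.1
Secondary income: -152.0 + 367.9 = 215.9
Current account = (-4.4) + (-127.5) + 549.1 + 215.9 = 633.1
(Excluded from the current account — capital account: debt forgiveness received from foreign official creditors 55.5, sale of embassy land to a foreign government 23.5; financial account: new loans extended by domestic banks to foreign borrowers 735.9, increase in resident deposits held at foreign banks 256.4, borrowing by resident firms from foreign banks 391.4.)

633.1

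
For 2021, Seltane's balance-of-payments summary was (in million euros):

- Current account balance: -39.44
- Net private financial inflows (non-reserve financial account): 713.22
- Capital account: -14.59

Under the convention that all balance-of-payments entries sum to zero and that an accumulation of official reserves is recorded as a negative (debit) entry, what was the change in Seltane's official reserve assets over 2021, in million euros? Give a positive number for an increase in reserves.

659.19

Official reserve transactions balance = -((-39.44) + (-14.59) + 713.22) = -659.19
An accumulation of reserves is recorded as a debit (negative entry), so the change in the stock of reserves is the negative of that balance.
Change in official reserves = -(-659.19) = 659.19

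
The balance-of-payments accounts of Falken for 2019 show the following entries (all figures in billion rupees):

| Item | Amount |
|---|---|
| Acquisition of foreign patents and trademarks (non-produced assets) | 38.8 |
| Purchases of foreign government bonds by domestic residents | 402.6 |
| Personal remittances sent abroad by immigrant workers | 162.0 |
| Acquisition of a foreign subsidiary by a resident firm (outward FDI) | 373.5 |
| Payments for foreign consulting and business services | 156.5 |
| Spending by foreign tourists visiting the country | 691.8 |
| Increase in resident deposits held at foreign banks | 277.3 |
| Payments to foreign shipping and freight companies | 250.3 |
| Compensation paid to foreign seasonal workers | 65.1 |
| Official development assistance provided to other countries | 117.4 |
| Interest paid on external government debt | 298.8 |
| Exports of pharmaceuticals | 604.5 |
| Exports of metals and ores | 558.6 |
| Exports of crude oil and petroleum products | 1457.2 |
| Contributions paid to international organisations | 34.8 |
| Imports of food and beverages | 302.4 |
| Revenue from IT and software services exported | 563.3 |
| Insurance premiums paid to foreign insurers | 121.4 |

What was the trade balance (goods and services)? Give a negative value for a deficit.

3044.8

Goods: 604.5 + 1457.2 + 558.6 - 302.4 = 2317.9
Services: 563.3 + 691.8 - 121.4 - 156.5 - 250.3 = 726.9
Trade balance = 2317.9 + 726.9 = 3044.8
(Excluded from the trade balance — capital account: acquisition of foreign patents and trademarks (non-produced assets) 38.8; financial account: purchases of foreign government bonds by domestic residents 402.6, acquisition of a foreign subsidiary by a resident firm (outward FDI) 373.5, increase in resident deposits held at foreign banks 277.3; secondary income: personal remittances sent abroad by immigrant workers 162.0, official development assistance provided to other countries 117.4, contributions paid to international organisations 34.8; primary income: compensation paid to foreign seasonal workers 65.1, interest paid on external government debt 298.8.)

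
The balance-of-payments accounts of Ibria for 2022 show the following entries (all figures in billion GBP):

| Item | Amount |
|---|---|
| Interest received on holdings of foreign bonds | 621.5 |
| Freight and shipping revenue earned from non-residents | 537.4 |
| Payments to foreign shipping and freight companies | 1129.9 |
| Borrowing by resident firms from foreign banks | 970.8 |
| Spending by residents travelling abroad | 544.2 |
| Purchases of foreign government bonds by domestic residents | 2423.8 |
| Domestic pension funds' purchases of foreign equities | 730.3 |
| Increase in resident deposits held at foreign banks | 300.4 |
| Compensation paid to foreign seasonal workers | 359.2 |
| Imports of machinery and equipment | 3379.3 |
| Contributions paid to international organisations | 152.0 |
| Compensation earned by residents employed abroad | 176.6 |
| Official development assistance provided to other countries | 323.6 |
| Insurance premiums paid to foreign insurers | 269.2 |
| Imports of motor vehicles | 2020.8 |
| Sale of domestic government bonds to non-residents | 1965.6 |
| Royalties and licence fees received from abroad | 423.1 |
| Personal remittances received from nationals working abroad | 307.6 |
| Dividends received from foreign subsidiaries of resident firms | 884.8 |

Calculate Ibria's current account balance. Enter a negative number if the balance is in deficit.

Goods: -2020.8 - 3379.3 = -5400.1
Services: 537.4 - 269.2 - 1129.9 + 423.1 - 544.2 = -982.8
Primary income: 176.6 + 621.5 + 884.8 - 359.2 = 1323.7
Secondary income: -323.6 - 152.0 + 307.6 = -168.0
Current account = (-5400.1) + (-982.8) + 1323.7 + (-168.0) = -5227.2
(Excluded from the current account — financial account: borrowing by resident firms from foreign banks 970.8, purchases of foreign government bonds by domestic residents 2423.8, domestic pension funds' purchases of foreign equities 730.3, increase in resident deposits held at foreign banks 300.4, sale of domestic government bonds to non-residents 1965.6.)

-5227.2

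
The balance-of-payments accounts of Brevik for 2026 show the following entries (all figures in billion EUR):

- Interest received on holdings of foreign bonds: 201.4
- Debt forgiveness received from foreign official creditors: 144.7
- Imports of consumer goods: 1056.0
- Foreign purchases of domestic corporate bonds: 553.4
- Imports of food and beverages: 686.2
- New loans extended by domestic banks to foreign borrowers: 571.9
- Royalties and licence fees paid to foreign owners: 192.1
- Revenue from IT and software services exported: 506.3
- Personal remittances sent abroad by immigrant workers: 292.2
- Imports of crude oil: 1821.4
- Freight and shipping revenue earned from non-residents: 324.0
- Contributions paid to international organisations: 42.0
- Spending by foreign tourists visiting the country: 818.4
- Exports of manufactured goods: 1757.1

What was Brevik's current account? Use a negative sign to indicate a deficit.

-482.7

Goods: 1757.1 - 1056.0 - 686.2 - 1821.4 = -1806.5
Services: 818.4 - 192.1 + 324.0 + 506.3 = 1456.6
Primary income: 201.4
Secondary income: -292.2 - 42.0 = -334.2
Current account = (-1806.5) + 1456.6 + 201.4 + (-334.2) = -482.7
(Excluded from the current account — capital account: debt forgiveness received from foreign official creditors 144.7; financial account: foreign purchases of domestic corporate bonds 553.4, new loans extended by domestic banks to foreign borrowers 571.9.)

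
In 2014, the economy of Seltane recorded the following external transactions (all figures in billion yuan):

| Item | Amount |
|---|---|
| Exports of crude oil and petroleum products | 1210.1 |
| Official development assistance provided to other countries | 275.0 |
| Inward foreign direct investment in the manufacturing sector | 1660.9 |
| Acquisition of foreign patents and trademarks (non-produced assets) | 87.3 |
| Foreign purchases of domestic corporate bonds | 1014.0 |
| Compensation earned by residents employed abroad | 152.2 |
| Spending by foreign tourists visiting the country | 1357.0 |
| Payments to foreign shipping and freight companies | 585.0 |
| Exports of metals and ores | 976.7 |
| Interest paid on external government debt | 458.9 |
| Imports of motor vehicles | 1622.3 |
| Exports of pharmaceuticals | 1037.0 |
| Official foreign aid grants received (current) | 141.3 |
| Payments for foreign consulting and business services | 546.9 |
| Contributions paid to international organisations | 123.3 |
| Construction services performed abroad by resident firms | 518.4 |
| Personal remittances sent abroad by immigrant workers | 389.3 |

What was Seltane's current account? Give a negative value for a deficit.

Goods: 1037.0 + 1210.1 - 1622.3 + 976.7 = 1601.5
Services: -585.0 + 518.4 + 1357.0 - 546.9 = 743.5
Primary income: -458.9 + 152.2 = -306.7
Secondary income: 141.3 - 275.0 - 389.3 - 123.3 = -646.3
Current account = 1601.5 + 743.5 + (-306.7) + (-646.3) = 1392.0
(Excluded from the current account — financial account: inward foreign direct investment in the manufacturing sector 1660.9, foreign purchases of domestic corporate bonds 1014.0; capital account: acquisition of foreign patents and trademarks (non-produced assets) 87.3.)

1392.0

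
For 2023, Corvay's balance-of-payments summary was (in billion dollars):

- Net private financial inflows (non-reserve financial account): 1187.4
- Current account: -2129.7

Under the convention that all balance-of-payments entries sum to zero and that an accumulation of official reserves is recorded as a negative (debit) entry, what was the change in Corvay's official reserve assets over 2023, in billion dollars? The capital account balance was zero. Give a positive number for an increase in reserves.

Official reserve transactions balance = -((-2129.7) + 1187.4) = 942.3
An accumulation of reserves is recorded as a debit (negative entry), so the change in the stock of reserves is the negative of that balance.
Change in official reserves = -(942.3) = -942.3

-942.3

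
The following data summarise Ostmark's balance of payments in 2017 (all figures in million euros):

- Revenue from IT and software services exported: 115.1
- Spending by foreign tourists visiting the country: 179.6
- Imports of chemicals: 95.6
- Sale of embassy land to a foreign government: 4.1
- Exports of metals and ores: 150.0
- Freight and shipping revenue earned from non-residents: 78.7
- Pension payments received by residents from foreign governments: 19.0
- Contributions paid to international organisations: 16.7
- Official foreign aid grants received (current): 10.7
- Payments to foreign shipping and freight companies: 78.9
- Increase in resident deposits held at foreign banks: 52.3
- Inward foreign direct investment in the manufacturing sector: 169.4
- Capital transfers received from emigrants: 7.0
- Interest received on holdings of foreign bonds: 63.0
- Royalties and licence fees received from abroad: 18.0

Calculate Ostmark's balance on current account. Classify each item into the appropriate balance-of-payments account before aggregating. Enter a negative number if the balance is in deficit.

442.9

Goods: -95.6 + 150.0 = 54.4
Services: 78.7 + 115.1 - 78.9 + 179.6 + 18.0 = 312.5
Primary income: 63.0
Secondary income: 19.0 - 16.7 + 10.7 = 13.0
Current account = 54.4 + 312.5 + 63.0 + 13.0 = 442.9
(Excluded from the current account — capital account: sale of embassy land to a foreign government 4.1, capital transfers received from emigrants 7.0; financial account: increase in resident deposits held at foreign banks 52.3, inward foreign direct investment in the manufacturing sector 169.4.)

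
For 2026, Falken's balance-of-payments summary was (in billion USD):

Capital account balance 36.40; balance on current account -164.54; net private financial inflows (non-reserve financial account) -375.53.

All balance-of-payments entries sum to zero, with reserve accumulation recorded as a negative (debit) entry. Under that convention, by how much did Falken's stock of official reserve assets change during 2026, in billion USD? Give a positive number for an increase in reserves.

Official reserve transactions balance = -((-164.54) + 36.40 + (-375.53)) = 503.67
An accumulation of reserves is recorded as a debit (negative entry), so the change in the stock of reserves is the negative of that balance.
Change in official reserves = -(503.67) = -503.67

-503.67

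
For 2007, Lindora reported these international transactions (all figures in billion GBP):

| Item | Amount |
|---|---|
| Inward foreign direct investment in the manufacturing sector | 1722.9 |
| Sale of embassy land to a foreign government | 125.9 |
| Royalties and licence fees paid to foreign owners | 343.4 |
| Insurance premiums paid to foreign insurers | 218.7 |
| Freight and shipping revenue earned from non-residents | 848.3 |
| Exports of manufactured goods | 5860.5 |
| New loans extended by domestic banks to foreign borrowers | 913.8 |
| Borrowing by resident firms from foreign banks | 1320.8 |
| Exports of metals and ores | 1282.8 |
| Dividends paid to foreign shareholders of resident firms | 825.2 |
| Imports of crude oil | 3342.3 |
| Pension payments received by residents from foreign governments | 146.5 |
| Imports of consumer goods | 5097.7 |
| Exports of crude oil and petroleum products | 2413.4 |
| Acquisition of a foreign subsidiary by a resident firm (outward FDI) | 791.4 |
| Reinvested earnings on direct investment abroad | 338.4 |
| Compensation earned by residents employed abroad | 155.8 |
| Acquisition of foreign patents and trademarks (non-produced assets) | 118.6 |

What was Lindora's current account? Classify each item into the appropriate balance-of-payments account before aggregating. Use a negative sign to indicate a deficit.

1218.4

Goods: -3342.3 + 5860.5 - 5097.7 + 1282.8 + 2413.4 = 1116.7
Services: 848.3 - 218.7 - 343.4 = 286.2
Primary income: 155.8 - 825.2 + 338.4 = -331.0
Secondary income: 146.5
Current account = 1116.7 + 286.2 + (-331.0) + 146.5 = 1218.4
(Excluded from the current account — financial account: inward foreign direct investment in the manufacturing sector 1722.9, new loans extended by domestic banks to foreign borrowers 913.8, borrowing by resident firms from foreign banks 1320.8, acquisition of a foreign subsidiary by a resident firm (outward FDI) 791.4; capital account: sale of embassy land to a foreign government 125.9, acquisition of foreign patents and trademarks (non-produced assets) 118.6.)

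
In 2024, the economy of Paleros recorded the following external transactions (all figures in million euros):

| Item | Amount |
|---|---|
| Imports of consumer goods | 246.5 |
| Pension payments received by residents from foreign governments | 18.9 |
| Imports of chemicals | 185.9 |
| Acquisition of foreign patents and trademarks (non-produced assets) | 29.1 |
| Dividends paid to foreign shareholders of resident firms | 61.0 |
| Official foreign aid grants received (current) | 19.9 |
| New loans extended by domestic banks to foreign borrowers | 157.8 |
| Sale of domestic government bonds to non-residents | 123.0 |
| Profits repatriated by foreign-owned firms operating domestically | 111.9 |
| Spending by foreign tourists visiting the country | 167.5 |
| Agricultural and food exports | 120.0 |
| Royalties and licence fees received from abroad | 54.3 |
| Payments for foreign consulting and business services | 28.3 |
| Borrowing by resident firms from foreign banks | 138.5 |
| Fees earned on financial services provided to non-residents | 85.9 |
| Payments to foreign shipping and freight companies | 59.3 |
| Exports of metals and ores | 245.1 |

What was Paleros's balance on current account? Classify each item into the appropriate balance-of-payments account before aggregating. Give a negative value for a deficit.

Goods: -185.9 - 246.5 + 245.1 + 120.0 = -67.3
Services: 85.9 - 59.3 - 28.3 + 167.5 + 54.3 = 220.1
Primary income: -61.0 - 111.9 = -172.9
Secondary income: 18.9 + 19.9 = 38.8
Current account = (-67.3) + 220.1 + (-172.9) + 38.8 = 18.7
(Excluded from the current account — capital account: acquisition of foreign patents and trademarks (non-produced assets) 29.1; financial account: new loans extended by domestic banks to foreign borrowers 157.8, sale of domestic government bonds to non-residents 123.0, borrowing by resident firms from foreign banks 138.5.)

18.7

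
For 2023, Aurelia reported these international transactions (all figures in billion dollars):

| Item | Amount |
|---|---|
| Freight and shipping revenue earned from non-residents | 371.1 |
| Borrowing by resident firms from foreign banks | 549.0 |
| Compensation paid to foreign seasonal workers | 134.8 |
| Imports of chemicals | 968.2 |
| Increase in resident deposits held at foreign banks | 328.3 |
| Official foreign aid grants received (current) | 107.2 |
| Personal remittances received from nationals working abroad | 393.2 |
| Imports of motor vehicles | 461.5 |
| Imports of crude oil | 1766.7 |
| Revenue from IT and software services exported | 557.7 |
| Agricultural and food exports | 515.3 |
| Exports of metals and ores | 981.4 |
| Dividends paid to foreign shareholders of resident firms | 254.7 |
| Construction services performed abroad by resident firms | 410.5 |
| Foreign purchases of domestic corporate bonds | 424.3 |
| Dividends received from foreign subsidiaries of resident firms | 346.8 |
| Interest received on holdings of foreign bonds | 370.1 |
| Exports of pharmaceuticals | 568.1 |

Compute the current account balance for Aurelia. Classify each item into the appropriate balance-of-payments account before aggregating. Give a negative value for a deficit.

Goods: -461.5 - 968.2 + 568.1 + 515.3 - 1766.7 + 981.4 = -1131.6
Services: 410.5 + 557.7 + 371.1 = 1339.3
Primary income: 346.8 + 370.1 - 134.8 - 254.7 = 327.4
Secondary income: 393.2 + 107.2 = 500.4
Current account = (-1131.6) + 1339.3 + 327.4 + 500.4 = 1035.5
(Excluded from the current account — financial account: borrowing by resident firms from foreign banks 549.0, increase in resident deposits held at foreign banks 328.3, foreign purchases of domestic corporate bonds 424.3.)

1035.5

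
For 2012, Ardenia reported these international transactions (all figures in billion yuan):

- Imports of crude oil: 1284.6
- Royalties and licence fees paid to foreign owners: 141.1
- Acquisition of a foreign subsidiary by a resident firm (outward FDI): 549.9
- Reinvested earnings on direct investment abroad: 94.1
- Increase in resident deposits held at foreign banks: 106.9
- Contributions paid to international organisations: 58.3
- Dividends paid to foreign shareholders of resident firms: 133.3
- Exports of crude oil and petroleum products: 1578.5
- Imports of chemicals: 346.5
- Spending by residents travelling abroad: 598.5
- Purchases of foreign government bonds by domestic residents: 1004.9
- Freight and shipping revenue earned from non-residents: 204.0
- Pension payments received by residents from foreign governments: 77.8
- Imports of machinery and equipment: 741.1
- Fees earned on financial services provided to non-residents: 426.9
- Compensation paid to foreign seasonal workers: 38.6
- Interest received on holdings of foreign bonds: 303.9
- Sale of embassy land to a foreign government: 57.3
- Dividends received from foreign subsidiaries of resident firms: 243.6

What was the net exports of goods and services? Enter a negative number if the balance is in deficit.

-902.4

Goods: -741.1 - 346.5 + 1578.5 - 1284.6 = -793.7
Services: -598.5 + 426.9 - 141.1 + 204.0 = -108.7
Trade balance = -793.7 + (-108.7) = -902.4
(Excluded from the trade balance — financial account: acquisition of a foreign subsidiary by a resident firm (outward FDI) 549.9, increase in resident deposits held at foreign banks 106.9, purchases of foreign government bonds by domestic residents 1004.9; primary income: reinvested earnings on direct investment abroad 94.1, dividends paid to foreign shareholders of resident firms 133.3, compensation paid to foreign seasonal workers 38.6, interest received on holdings of foreign bonds 303.9, dividends received from foreign subsidiaries of resident firms 243.6; secondary income: contributions paid to international organisations 58.3, pension payments received by residents from foreign governments 77.8; capital account: sale of embassy land to a foreign government 57.3.)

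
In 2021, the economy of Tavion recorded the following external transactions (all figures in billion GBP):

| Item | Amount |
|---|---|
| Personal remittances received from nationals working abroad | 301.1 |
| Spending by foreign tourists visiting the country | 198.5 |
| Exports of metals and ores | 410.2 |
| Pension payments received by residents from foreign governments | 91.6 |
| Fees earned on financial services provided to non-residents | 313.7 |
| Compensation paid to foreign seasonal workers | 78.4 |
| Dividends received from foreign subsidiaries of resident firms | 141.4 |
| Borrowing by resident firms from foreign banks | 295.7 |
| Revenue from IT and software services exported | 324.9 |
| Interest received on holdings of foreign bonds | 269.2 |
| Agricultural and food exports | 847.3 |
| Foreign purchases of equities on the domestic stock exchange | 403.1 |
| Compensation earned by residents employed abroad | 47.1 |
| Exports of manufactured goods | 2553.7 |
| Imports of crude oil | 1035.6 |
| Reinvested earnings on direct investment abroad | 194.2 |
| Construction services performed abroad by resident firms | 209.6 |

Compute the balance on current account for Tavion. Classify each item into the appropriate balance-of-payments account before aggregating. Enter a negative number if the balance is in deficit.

4788.5

Goods: 410.2 + 2553.7 - 1035.6 + 847.3 = 2775.6
Services: 209.6 + 313.7 + 198.5 + 324.9 = 1046.7
Primary income: 47.1 + 194.2 - 78.4 + 269.2 + 141.4 = 573.5
Secondary income: 301.1 + 91.6 = 392.7
Current account = 2775.6 + 1046.7 + 573.5 + 392.7 = 4788.5
(Excluded from the current account — financial account: borrowing by resident firms from foreign banks 295.7, foreign purchases of equities on the domestic stock exchange 403.1.)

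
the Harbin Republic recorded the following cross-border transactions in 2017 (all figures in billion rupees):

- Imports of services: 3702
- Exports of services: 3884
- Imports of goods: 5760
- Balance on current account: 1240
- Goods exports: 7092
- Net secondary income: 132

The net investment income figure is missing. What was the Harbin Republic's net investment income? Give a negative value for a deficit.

-406

Current account = goods balance + services balance + net primary income + net secondary income
Sum of the known components = 1646
Net investment income = CA - (known components) = 1240 - 1646 = -406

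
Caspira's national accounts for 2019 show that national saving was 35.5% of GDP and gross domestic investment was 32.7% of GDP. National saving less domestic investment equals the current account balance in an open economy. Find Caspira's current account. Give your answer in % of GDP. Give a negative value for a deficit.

2.8

CA = S - I = 35.5 - 32.7 = 2.8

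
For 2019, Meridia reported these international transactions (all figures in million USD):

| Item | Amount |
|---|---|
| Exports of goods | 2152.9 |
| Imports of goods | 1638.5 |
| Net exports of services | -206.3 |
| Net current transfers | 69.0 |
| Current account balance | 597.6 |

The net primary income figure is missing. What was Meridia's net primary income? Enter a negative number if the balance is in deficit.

220.5

Current account = goods balance + services balance + net primary income + net secondary income
Sum of the known components = 377.1
Net primary income = CA - (known components) = 597.6 - 377.1 = 220.5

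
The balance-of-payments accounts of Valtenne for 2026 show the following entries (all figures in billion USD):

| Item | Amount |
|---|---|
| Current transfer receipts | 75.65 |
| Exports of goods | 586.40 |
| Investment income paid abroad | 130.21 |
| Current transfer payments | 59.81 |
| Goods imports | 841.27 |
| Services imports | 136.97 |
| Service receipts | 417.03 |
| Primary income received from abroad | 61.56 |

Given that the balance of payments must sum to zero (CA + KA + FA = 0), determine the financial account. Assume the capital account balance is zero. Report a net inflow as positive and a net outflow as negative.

Goods balance = 586.40 - 841.27 = -254.87
Services balance = 417.03 - 136.97 = 280.06
Trade balance (goods + services) = -254.87 + 280.06 = 25.19
Net primary income = 61.56 - 130.21 = -68.65
Net secondary income = 75.65 - 59.81 = 15.84
Current account = 25.19 + (-68.65) + 15.84 = -27.62
Financial account = -(-27.62) = 27.62

27.62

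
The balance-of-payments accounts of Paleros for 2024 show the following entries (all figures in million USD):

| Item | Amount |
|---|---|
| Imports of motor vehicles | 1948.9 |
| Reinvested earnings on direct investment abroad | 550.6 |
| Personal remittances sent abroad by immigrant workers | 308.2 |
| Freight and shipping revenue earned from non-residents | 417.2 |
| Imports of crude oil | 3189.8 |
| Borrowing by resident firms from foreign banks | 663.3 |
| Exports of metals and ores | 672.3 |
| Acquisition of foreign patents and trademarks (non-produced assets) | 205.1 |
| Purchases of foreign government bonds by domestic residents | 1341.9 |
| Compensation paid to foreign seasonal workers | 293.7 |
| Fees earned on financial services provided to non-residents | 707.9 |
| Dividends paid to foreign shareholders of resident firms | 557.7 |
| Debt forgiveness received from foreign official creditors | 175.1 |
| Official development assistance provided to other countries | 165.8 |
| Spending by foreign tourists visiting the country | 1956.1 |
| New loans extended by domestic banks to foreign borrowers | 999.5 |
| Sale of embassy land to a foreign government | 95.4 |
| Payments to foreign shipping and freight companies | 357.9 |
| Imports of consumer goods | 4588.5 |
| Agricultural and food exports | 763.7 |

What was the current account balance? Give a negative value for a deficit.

Goods: -1948.9 + 672.3 - 3189.8 + 763.7 - 4588.5 = -8291.2
Services: 1956.1 + 707.9 - 357.9 + 417.2 = 2723.3
Primary income: 550.6 - 293.7 - 557.7 = -300.8
Secondary income: -308.2 - 165.8 = -474.0
Current account = (-8291.2) + 2723.3 + (-300.8) + (-474.0) = -6342.7
(Excluded from the current account — financial account: borrowing by resident firms from foreign banks 663.3, purchases of foreign government bonds by domestic residents 1341.9, new loans extended by domestic banks to foreign borrowers 999.5; capital account: acquisition of foreign patents and trademarks (non-produced assets) 205.1, debt forgiveness received from foreign official creditors 175.1, sale of embassy land to a foreign government 95.4.)

-6342.7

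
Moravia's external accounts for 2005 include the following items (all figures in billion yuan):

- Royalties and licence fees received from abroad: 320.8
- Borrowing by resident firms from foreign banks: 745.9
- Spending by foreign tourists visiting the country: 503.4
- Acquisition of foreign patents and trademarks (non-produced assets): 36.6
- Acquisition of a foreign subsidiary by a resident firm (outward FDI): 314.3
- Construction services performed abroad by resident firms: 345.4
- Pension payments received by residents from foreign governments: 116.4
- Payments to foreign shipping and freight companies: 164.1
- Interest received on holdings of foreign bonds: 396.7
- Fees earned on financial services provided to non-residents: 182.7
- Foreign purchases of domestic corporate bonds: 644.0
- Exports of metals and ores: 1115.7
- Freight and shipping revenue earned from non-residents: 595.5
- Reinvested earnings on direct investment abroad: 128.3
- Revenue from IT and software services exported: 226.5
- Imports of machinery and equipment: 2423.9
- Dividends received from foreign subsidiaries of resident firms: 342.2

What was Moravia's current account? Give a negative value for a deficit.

1685.6

Goods: -2423.9 + 1115.7 = -1308.2
Services: 595.5 + 345.4 - 164.1 + 320.8 + 226.5 + 182.7 + 503.4 = 2010.2
Primary income: 342.2 + 396.7 + 128.3 = 867.2
Secondary income: 116.4
Current account = (-1308.2) + 2010.2 + 867.2 + 116.4 = 1685.6
(Excluded from the current account — financial account: borrowing by resident firms from foreign banks 745.9, acquisition of a foreign subsidiary by a resident firm (outward FDI) 314.3, foreign purchases of domestic corporate bonds 644.0; capital account: acquisition of foreign patents and trademarks (non-produced assets) 36.6.)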